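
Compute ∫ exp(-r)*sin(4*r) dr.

-exp(-r)*sin(4*r)/17 - 4*exp(-r)*cos(4*r)/17 + C

Let I denote the integral. Integrate by parts with u = sin(4*r), dv = exp(-r) dr, so v = -exp(-r): I = -exp(-r)*sin(4*r) + 4·∫ exp(-r)*cos(4*r) dr.
Apply parts again with u = cos(4*r), dv = exp(-r) dr: ∫ exp(-r)*cos(4*r) dr = -exp(-r)*cos(4*r) − 4·I. Substituting back brings back I: I = -exp(-r)*sin(4*r) - 4*exp(-r)*cos(4*r) − 16·I.
Solving for I: (1 + 16)·I equals the remaining terms, so I = (1/17)·(-exp(-r)*sin(4*r) - 4*exp(-r)*cos(4*r)).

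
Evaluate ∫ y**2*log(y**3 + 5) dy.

Let u = y**3 + 5, so du = (3*y**2) dy.
The integral becomes (1/3)·∫ log(u) du; integrate by parts with u′=log(u), dv′=du.

y**3*log(y**3 + 5)/3 - y**3/3 + 5*log(y**3 + 5)/3 + C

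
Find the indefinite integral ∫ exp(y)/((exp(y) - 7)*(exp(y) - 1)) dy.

log(exp(y) - 7)/6 - log(exp(y) - 1)/6 + C

Let u = e^y, du = e^y dy.
The integral becomes ∫ du/((u-7)(u-1)); decompose into partial fractions.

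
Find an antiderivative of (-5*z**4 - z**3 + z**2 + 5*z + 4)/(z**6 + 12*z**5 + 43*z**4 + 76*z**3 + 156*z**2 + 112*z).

Factor the denominator: z*(z + 1)*(z + 4)*(z + 7)*(z**2 + 4).
Partial-fraction decomposition: -(143*z - 524)/(1060*(z**2 + 4)) + 5822/(3339*(z + 7)) - 76/(45*(z + 4)) + 2/(45*(z + 1)) + 1/(28*z).
Integrate each term; A/(z−a) gives A·log|z−a|; the (Bz+D)/(z²+p²) term gives a log and an atan.

log(z)/28 + 2*log(z + 1)/45 - 76*log(z + 4)/45 + 5822*log(z + 7)/3339 - 143*log(z**2 + 4)/2120 + 131*atan(z/2)/530 + C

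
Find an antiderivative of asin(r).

r*asin(r) + sqrt(-r**2 + 1) + C

Use integration by parts with u = arcsin(r), dv = dr.
Then du = 1/sqrt(-r**2 + 1) dr.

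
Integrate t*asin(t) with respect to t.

t**2*asin(t)/2 + t*sqrt(-t**2 + 1)/4 - asin(t)/4 + C

Use integration by parts with u = arcsin(t), dv = t dt.
Then du = 1/sqrt(-t**2 + 1) dt.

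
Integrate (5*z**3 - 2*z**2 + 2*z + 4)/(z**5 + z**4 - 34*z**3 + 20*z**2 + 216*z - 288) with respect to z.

15*log(z - 4)/14 - 61*log(z - 2)/80 + 31*log(z + 3)/105 - 29*log(z + 6)/48 + 1/(2*z - 4) + C

Factor the denominator: (z - 4)*(z - 2)**2*(z + 3)*(z + 6).
Partial-fraction decomposition: -29/(48*(z + 6)) + 31/(105*(z + 3)) - 61/(80*(z - 2)) - 1/(2*(z - 2)**2) + 15/(14*(z - 4)).
Integrate each term; A/(z−a) gives A·log|z−a|; A/(z−a)² gives −A/(z−a).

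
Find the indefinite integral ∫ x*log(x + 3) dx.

Use integration by parts with u = log(x + 3), dv = x dx.
Then du = 1/(x + 3) dx and v = x**2/2.

x**2*log(x + 3)/2 - x**2/4 + 3*x/2 - 9*log(x + 3)/2 + C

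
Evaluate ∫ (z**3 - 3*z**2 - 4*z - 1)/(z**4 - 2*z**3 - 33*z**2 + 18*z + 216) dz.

83*log(z - 6)/270 + 13*log(z - 3)/126 - 43*log(z + 3)/54 + 97*log(z + 4)/70 + C

Factor the denominator: (z - 6)*(z - 3)*(z + 3)*(z + 4).
Partial-fraction decomposition: 97/(70*(z + 4)) - 43/(54*(z + 3)) + 13/(126*(z - 3)) + 83/(270*(z - 6)).
Integrate each term: A/(z−a) contributes A·log|z−a|.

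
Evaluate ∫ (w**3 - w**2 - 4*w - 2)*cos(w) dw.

w**3*sin(w) - w**2*sin(w) + 3*w**2*cos(w) - 10*w*sin(w) - 2*w*cos(w) - 10*cos(w) + C

Use integration by parts with u = w**3 - w**2 - 4*w - 2, dv = cos(w) dw, so v = sin(w).
Apply parts 3 times (tabular method): alternate signs, differentiate u down to 0, integrate dv up.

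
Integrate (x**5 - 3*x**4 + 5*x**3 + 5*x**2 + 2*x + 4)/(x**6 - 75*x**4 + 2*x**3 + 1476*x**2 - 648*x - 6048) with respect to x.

Factor the denominator: (x - 7)*(x - 4)*(x - 3)*(x + 2)*(x + 6)**2.
Partial-fraction decomposition: 1632053/(2737800*(x + 6)) - 3143/(1170*(x + 6)**2) + 5/(216*(x + 2)) + 19/(162*(x - 3)) - 167/(450*(x - 4)) + 5791/(9126*(x - 7)).
Integrate each term; A/(x−a) gives A·log|x−a|; A/(x−a)² gives −A/(x−a).

5791*log(x - 7)/9126 - 167*log(x - 4)/450 + 19*log(x - 3)/162 + 5*log(x + 2)/216 + 1632053*log(x + 6)/2737800 + 3143/(1170*x + 7020) + C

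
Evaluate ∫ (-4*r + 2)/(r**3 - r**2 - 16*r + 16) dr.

-7*log(r - 4)/12 + 2*log(r - 1)/15 + 9*log(r + 4)/20 + C

Factor the denominator: (r - 4)*(r - 1)*(r + 4).
Partial-fraction decomposition: 9/(20*(r + 4)) + 2/(15*(r - 1)) - 7/(12*(r - 4)).
Integrate each term: A/(r−a) contributes A·log|r−a|.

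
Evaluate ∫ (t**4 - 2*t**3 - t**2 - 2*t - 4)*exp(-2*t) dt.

(-2*t**4 + 2*t**2 + 6*t + 11)*exp(-2*t)/4 + C

Use integration by parts with u = t**4 - 2*t**3 - t**2 - 2*t - 4, dv = exp(-2*t) dt, so v = -exp(-2*t)/2.
Apply parts 4 times (tabular method): alternate signs, differentiate u down to 0, integrate dv up.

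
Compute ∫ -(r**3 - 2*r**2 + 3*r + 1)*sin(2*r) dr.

r**3*cos(2*r)/2 - 3*r**2*sin(2*r)/4 - r**2*cos(2*r) + r*sin(2*r) + 3*r*cos(2*r)/4 - 3*sin(2*r)/8 + cos(2*r) + C

Use integration by parts with u = r**3 - 2*r**2 + 3*r + 1, dv = -sin(2*r) dr, so v = cos(2*r)/2.
Apply parts 3 times (tabular method): alternate signs, differentiate u down to 0, integrate dv up.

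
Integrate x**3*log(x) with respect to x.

Use integration by parts with u = log(x), dv = x**3 dx.
Then du = 1/x dx and v = x**4/4.

x**4*log(x)/4 - x**4/16 + C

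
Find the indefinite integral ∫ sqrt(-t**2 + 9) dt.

t*sqrt(-t**2 + 9)/2 + 9*asin(t/3)/2 + C

Substitute t = 3·sin(θ), so dt = 3·cos(θ) dθ and the radical becomes sqrt(-t**2 + 9) = 3·cos(θ) by the Pythagorean identity.
Integrate the resulting trig expression in θ, then back-substitute θ = asin(t/3), sin(θ) = t/3, cos(θ) = sqrt(-t**2 + 9)/3 (absorbing any constant into C).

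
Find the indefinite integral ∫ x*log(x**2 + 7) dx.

Let u = x**2 + 7, so du = (2*x) dx.
The integral becomes (1/2)·∫ log(u) du; integrate by parts with u′=log(u), dv′=du.

x**2*log(x**2 + 7)/2 - x**2/2 + 7*log(x**2 + 7)/2 + C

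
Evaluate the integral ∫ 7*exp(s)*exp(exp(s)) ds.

Let u = exp(s), so du = (exp(s)) ds.
Rewriting, the integral becomes 7·∫ e^u du = 7·e^u.
Substituting back, u = exp(s).

7*exp(exp(s)) + C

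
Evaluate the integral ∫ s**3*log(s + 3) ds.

Use integration by parts with u = log(s + 3), dv = s**3 ds.
Then du = 1/(s + 3) ds and v = s**4/4.

s**4*log(s + 3)/4 - s**4/16 + s**3/4 - 9*s**2/8 + 27*s/4 - 81*log(s + 3)/4 + C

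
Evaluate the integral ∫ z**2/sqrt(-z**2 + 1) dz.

-z*sqrt(-z**2 + 1)/2 + asin(z)/2 + C

Substitute z = sin(θ), so dz = cos(θ) dθ and the radical becomes sqrt(-z**2 + 1) = cos(θ) by the Pythagorean identity.
Integrate the resulting trig expression in θ, then back-substitute θ = asin(z), sin(θ) = z, cos(θ) = sqrt(-z**2 + 1) (absorbing any constant into C).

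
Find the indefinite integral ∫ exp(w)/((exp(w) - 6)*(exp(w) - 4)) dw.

log(exp(w) - 6)/2 - log(exp(w) - 4)/2 + C

Let u = e^w, du = e^w dw.
The integral becomes ∫ du/((u-6)(u-4)); decompose into partial fractions.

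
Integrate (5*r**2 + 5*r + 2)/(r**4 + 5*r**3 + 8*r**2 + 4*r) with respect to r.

log(r)/2 - 2*log(r + 1) + 3*log(r + 2)/2 - 6/(r + 2) + C

Factor the denominator: r*(r + 1)*(r + 2)**2.
Partial-fraction decomposition: 3/(2*(r + 2)) + 6/(r + 2)**2 - 2/(r + 1) + 1/(2*r).
Integrate each term; A/(r−a) gives A·log|r−a|; A/(r−a)² gives −A/(r−a).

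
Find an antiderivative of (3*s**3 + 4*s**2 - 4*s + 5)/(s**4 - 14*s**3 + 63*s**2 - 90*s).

Factor the denominator: s*(s - 6)*(s - 5)*(s - 3).
Partial-fraction decomposition: 55/(9*(s - 3)) - 46/(s - 5) + 773/(18*(s - 6)) - 1/(18*s).
Integrate each term: A/(s−a) contributes A·log|s−a|.

-log(s)/18 + 773*log(s - 6)/18 - 46*log(s - 5) + 55*log(s - 3)/9 + C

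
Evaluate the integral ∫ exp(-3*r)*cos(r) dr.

exp(-3*r)*sin(r)/10 - 3*exp(-3*r)*cos(r)/10 + C

Let I denote the integral. Integrate by parts with u = cos(r), dv = exp(-3*r) dr, so v = -exp(-3*r)/3: I = -exp(-3*r)*cos(r)/3 − (1/3)·∫ exp(-3*r)*sin(r) dr.
Apply parts again with u = sin(r), dv = exp(-3*r) dr: ∫ exp(-3*r)*sin(r) dr = -exp(-3*r)*sin(r)/3 + (1/3)·I. Substituting back brings back I: I = exp(-3*r)*sin(r)/9 - exp(-3*r)*cos(r)/3 − (1/9)·I.
Solving for I: (1 + 1/9)·I equals the remaining terms, so I = (9/10)·(exp(-3*r)*sin(r)/9 - exp(-3*r)*cos(r)/3).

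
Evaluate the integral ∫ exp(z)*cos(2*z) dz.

Let I denote the integral. Integrate by parts with u = cos(2*z), dv = exp(z) dz, so v = exp(z): I = exp(z)*cos(2*z) + 2·∫ exp(z)*sin(2*z) dz.
Apply parts again with u = sin(2*z), dv = exp(z) dz: ∫ exp(z)*sin(2*z) dz = exp(z)*sin(2*z) − 2·I. Substituting back brings back I: I = 2*exp(z)*sin(2*z) + exp(z)*cos(2*z) − 4·I.
Solving for I: (1 + 4)·I equals the remaining terms, so I = (1/5)·(2*exp(z)*sin(2*z) + exp(z)*cos(2*z)).

2*exp(z)*sin(2*z)/5 + exp(z)*cos(2*z)/5 + C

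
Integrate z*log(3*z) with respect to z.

z**2*(log(z) + log(3))/2 - z**2/4 + C

Use integration by parts with u = log(3*z), dv = z dz.
Then du = 1/z dz and v = z**2/2.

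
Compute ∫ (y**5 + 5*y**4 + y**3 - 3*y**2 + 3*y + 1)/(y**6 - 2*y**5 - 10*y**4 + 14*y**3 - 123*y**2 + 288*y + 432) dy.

2333*log(y - 4)/1000 - 47*log(y - 3)/36 - log(y + 1)/300 - 19*log(y + 4)/600 + 17*log(y**2 + 9)/4500 + 1091*atan(y/3)/2250 + C

Factor the denominator: (y - 4)*(y - 3)*(y + 1)*(y + 4)*(y**2 + 9).
Partial-fraction decomposition: (17*y + 3273)/(2250*(y**2 + 9)) - 19/(600*(y + 4)) - 1/(300*(y + 1)) - 47/(36*(y - 3)) + 2333/(1000*(y - 4)).
Integrate each term; A/(y−a) gives A·log|y−a|; the (By+D)/(y²+p²) term gives a log and an atan.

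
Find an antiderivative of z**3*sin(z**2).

Let u = z², du = 2z dz; rewrite as (1/2)∫ u^1·sin(1u) du.
Now integrate by parts 1 time.

-z**2*cos(z**2)/2 + sin(z**2)/2 + C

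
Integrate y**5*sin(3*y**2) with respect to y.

Let u = y², du = 2y dy; rewrite as (1/2)∫ u^2·sin(3u) du.
Now integrate by parts 2 times.

-y**4*cos(3*y**2)/6 + y**2*sin(3*y**2)/9 + cos(3*y**2)/27 + C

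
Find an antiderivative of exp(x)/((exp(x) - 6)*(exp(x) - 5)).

Let u = e^x, du = e^x dx.
The integral becomes ∫ du/((u-6)(u-5)); decompose into partial fractions.

log(exp(x) - 6) - log(exp(x) - 5) + C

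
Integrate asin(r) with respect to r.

Use integration by parts with u = arcsin(r), dv = dr.
Then du = 1/sqrt(-r**2 + 1) dr.

r*asin(r) + sqrt(-r**2 + 1) + C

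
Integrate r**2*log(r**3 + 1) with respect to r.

r**3*log(r**3 + 1)/3 - r**3/3 + log(r**3 + 1)/3 + C

Let u = r**3 + 1, so du = (3*r**2) dr.
The integral becomes (1/3)·∫ log(u) du; integrate by parts with u′=log(u), dv′=du.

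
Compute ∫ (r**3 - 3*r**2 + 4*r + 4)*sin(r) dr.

Use integration by parts with u = r**3 - 3*r**2 + 4*r + 4, dv = sin(r) dr, so v = -cos(r).
Apply parts 3 times (tabular method): alternate signs, differentiate u down to 0, integrate dv up.

-r**3*cos(r) + 3*r**2*sin(r) + 3*r**2*cos(r) - 6*r*sin(r) + 2*r*cos(r) - 2*sin(r) - 10*cos(r) + C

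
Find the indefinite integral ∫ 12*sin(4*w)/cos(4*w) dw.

Let u = cos(4*w), so du = (-4*sin(4*w)) dw.
Rewriting, the integral becomes -3·∫ 1/u du = -3·log(u).
Substituting back, u = cos(4*w).

-3*log(cos(4*w)) + C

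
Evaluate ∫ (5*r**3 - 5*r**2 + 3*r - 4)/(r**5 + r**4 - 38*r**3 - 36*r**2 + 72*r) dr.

-log(r)/18 + 457*log(r - 6)/1440 + log(r - 1)/105 + 35*log(r + 2)/96 - 641*log(r + 6)/1008 + C

Factor the denominator: r*(r - 6)*(r - 1)*(r + 2)*(r + 6).
Partial-fraction decomposition: -641/(1008*(r + 6)) + 35/(96*(r + 2)) + 1/(105*(r - 1)) + 457/(1440*(r - 6)) - 1/(18*r).
Integrate each term: A/(r−a) contributes A·log|r−a|.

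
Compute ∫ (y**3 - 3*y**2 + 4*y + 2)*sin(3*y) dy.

-y**3*cos(3*y)/3 + y**2*sin(3*y)/3 + y**2*cos(3*y) - 2*y*sin(3*y)/3 - 10*y*cos(3*y)/9 + 10*sin(3*y)/27 - 8*cos(3*y)/9 + C

Use integration by parts with u = y**3 - 3*y**2 + 4*y + 2, dv = sin(3*y) dy, so v = -cos(3*y)/3.
Apply parts 3 times (tabular method): alternate signs, differentiate u down to 0, integrate dv up.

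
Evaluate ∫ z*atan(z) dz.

z**2*atan(z)/2 - z/2 + atan(z)/2 + C

Use integration by parts with u = arctan(z), dv = z dz.
Then du = 1/(z**2 + 1) dz.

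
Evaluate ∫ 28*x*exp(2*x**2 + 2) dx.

7*exp(2*x**2 + 2) + C

Let u = 2*x**2 + 2, so du = (4*x) dx.
Rewriting, the integral becomes 7·∫ e^u du = 7·e^u.
Substituting back, u = 2*x**2 + 2.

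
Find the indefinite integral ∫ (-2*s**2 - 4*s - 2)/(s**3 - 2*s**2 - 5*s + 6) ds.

Factor the denominator: (s - 3)*(s - 1)*(s + 2).
Partial-fraction decomposition: -2/(15*(s + 2)) + 4/(3*(s - 1)) - 16/(5*(s - 3)).
Integrate each term: A/(s−a) contributes A·log|s−a|.

-16*log(s - 3)/5 + 4*log(s - 1)/3 - 2*log(s + 2)/15 + C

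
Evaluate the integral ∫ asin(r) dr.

Use integration by parts with u = arcsin(r), dv = dr.
Then du = 1/sqrt(-r**2 + 1) dr.

r*asin(r) + sqrt(-r**2 + 1) + C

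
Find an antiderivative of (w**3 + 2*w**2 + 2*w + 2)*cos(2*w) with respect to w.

Use integration by parts with u = w**3 + 2*w**2 + 2*w + 2, dv = cos(2*w) dw, so v = sin(2*w)/2.
Apply parts 3 times (tabular method): alternate signs, differentiate u down to 0, integrate dv up.

w**3*sin(2*w)/2 + w**2*sin(2*w) + 3*w**2*cos(2*w)/4 + w*sin(2*w)/4 + w*cos(2*w) + sin(2*w)/2 + cos(2*w)/8 + C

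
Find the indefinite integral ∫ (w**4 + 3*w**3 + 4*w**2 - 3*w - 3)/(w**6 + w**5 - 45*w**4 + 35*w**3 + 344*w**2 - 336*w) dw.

log(w)/112 + 3023*log(w - 4)/121968 + log(w - 1)/144 + log(w + 3)/56 - 793*log(w + 7)/13552 - 71/(132*w - 528) + C

Factor the denominator: w*(w - 4)**2*(w - 1)*(w + 3)*(w + 7).
Partial-fraction decomposition: -793/(13552*(w + 7)) + 1/(56*(w + 3)) + 1/(144*(w - 1)) + 3023/(121968*(w - 4)) + 71/(132*(w - 4)**2) + 1/(112*w).
Integrate each term; A/(w−a) gives A·log|w−a|; A/(w−a)² gives −A/(w−a).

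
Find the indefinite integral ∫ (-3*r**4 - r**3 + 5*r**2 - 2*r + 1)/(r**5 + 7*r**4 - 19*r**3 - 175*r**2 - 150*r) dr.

Factor the denominator: r*(r - 5)*(r + 1)*(r + 5)*(r + 6).
Partial-fraction decomposition: -3479/(330*(r + 6)) + 807/(100*(r + 5)) + 1/(20*(r + 1)) - 157/(275*(r - 5)) - 1/(150*r).
Integrate each term: A/(r−a) contributes A·log|r−a|.

-log(r)/150 - 157*log(r - 5)/275 + log(r + 1)/20 + 807*log(r + 5)/100 - 3479*log(r + 6)/330 + C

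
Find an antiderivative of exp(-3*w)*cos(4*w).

Let I denote the integral. Integrate by parts with u = cos(4*w), dv = exp(-3*w) dw, so v = -exp(-3*w)/3: I = -exp(-3*w)*cos(4*w)/3 − (4/3)·∫ exp(-3*w)*sin(4*w) dw.
Apply parts again with u = sin(4*w), dv = exp(-3*w) dw: ∫ exp(-3*w)*sin(4*w) dw = -exp(-3*w)*sin(4*w)/3 + (4/3)·I. Substituting back brings back I: I = 4*exp(-3*w)*sin(4*w)/9 - exp(-3*w)*cos(4*w)/3 − (16/9)·I.
Solving for I: (1 + 16/9)·I equals the remaining terms, so I = (9/25)·(4*exp(-3*w)*sin(4*w)/9 - exp(-3*w)*cos(4*w)/3).

4*exp(-3*w)*sin(4*w)/25 - 3*exp(-3*w)*cos(4*w)/25 + C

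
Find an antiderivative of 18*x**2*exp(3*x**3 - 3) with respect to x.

Let u = 3*x**3 - 3, so du = (9*x**2) dx.
Rewriting, the integral becomes 2·∫ e^u du = 2·e^u.
Substituting back, u = 3*x**3 - 3.

2*exp(3*x**3 - 3) + C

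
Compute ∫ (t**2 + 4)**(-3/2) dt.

Substitute t = 2·tan(θ), so dt = 2·sec(θ)^2 dθ and the radical becomes sqrt(t**2 + 4) = 2·sec(θ) by the Pythagorean identity.
Integrate the resulting trig expression in θ, then back-substitute tan(θ) = t/2, sec(θ) = sqrt(t**2 + 4)/2 (absorbing any constant into C).

t/(4*sqrt(t**2 + 4)) + C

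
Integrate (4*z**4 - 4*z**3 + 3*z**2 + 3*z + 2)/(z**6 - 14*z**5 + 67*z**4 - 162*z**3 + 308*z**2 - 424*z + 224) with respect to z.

4201*log(z - 7)/2385 - 83*log(z - 4)/36 + 13*log(z - 2)/20 - 4*log(z - 1)/45 - 9*log(z**2 + 4)/1060 - 169*atan(z/2)/1060 + C

Factor the denominator: (z - 7)*(z - 4)*(z - 2)*(z - 1)*(z**2 + 4).
Partial-fraction decomposition: -(9*z + 169)/(530*(z**2 + 4)) - 4/(45*(z - 1)) + 13/(20*(z - 2)) - 83/(36*(z - 4)) + 4201/(2385*(z - 7)).
Integrate each term; A/(z−a) gives A·log|z−a|; the (Bz+D)/(z²+p²) term gives a log and an atan.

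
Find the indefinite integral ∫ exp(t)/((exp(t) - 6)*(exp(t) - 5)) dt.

Let u = e^t, du = e^t dt.
The integral becomes ∫ du/((u-5)(u-6)); decompose into partial fractions.

log(exp(t) - 6) - log(exp(t) - 5) + C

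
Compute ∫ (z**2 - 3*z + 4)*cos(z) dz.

Use integration by parts with u = z**2 - 3*z + 4, dv = cos(z) dz, so v = sin(z).
Apply parts 2 times (tabular method): alternate signs, differentiate u down to 0, integrate dv up.

z**2*sin(z) - 3*z*sin(z) + 2*z*cos(z) + 2*sin(z) - 3*cos(z) + C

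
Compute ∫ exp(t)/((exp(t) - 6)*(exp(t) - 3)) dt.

Let u = e^t, du = e^t dt.
The integral becomes ∫ du/((u-3)(u-6)); decompose into partial fractions.

log(exp(t) - 6)/3 - log(exp(t) - 3)/3 + C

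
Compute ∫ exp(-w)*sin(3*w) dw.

-exp(-w)*sin(3*w)/10 - 3*exp(-w)*cos(3*w)/10 + C

Let I denote the integral. Integrate by parts with u = sin(3*w), dv = exp(-w) dw, so v = -exp(-w): I = -exp(-w)*sin(3*w) + 3·∫ exp(-w)*cos(3*w) dw.
Apply parts again with u = cos(3*w), dv = exp(-w) dw: ∫ exp(-w)*cos(3*w) dw = -exp(-w)*cos(3*w) − 3·I. Substituting back brings back I: I = -exp(-w)*sin(3*w) - 3*exp(-w)*cos(3*w) − 9·I.
Solving for I: (1 + 9)·I equals the remaining terms, so I = (1/10)·(-exp(-w)*sin(3*w) - 3*exp(-w)*cos(3*w)).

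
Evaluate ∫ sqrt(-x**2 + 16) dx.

Substitute x = 4·sin(θ), so dx = 4·cos(θ) dθ and the radical becomes sqrt(-x**2 + 16) = 4·cos(θ) by the Pythagorean identity.
Integrate the resulting trig expression in θ, then back-substitute θ = asin(x/4), sin(θ) = x/4, cos(θ) = sqrt(-x**2 + 16)/4 (absorbing any constant into C).

x*sqrt(-x**2 + 16)/2 + 8*asin(x/4) + C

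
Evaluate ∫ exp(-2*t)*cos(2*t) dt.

exp(-2*t)*sin(2*t)/4 - exp(-2*t)*cos(2*t)/4 + C

Let I denote the integral. Integrate by parts with u = cos(2*t), dv = exp(-2*t) dt, so v = -exp(-2*t)/2: I = -exp(-2*t)*cos(2*t)/2 − ∫ exp(-2*t)*sin(2*t) dt.
Apply parts again with u = sin(2*t), dv = exp(-2*t) dt: ∫ exp(-2*t)*sin(2*t) dt = -exp(-2*t)*sin(2*t)/2 + I. Substituting back brings back I: I = exp(-2*t)*sin(2*t)/2 - exp(-2*t)*cos(2*t)/2 − I.
Solving for I: (1 + 1)·I equals the remaining terms, so I = (1/2)·(exp(-2*t)*sin(2*t)/2 - exp(-2*t)*cos(2*t)/2).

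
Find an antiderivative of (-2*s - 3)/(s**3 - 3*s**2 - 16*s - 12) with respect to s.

Factor the denominator: (s - 6)*(s + 1)*(s + 2).
Partial-fraction decomposition: 1/(8*(s + 2)) + 1/(7*(s + 1)) - 15/(56*(s - 6)).
Integrate each term: A/(s−a) contributes A·log|s−a|.

-15*log(s - 6)/56 + log(s + 1)/7 + log(s + 2)/8 + C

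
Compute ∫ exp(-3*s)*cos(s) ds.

Let I denote the integral. Integrate by parts with u = cos(s), dv = exp(-3*s) ds, so v = -exp(-3*s)/3: I = -exp(-3*s)*cos(s)/3 − (1/3)·∫ exp(-3*s)*sin(s) ds.
Apply parts again with u = sin(s), dv = exp(-3*s) ds: ∫ exp(-3*s)*sin(s) ds = -exp(-3*s)*sin(s)/3 + (1/3)·I. Substituting back brings back I: I = exp(-3*s)*sin(s)/9 - exp(-3*s)*cos(s)/3 − (1/9)·I.
Solving for I: (1 + 1/9)·I equals the remaining terms, so I = (9/10)·(exp(-3*s)*sin(s)/9 - exp(-3*s)*cos(s)/3).

exp(-3*s)*sin(s)/10 - 3*exp(-3*s)*cos(s)/10 + C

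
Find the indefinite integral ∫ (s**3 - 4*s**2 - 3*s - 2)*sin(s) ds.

Use integration by parts with u = s**3 - 4*s**2 - 3*s - 2, dv = sin(s) ds, so v = -cos(s).
Apply parts 3 times (tabular method): alternate signs, differentiate u down to 0, integrate dv up.

-s**3*cos(s) + 3*s**2*sin(s) + 4*s**2*cos(s) - 8*s*sin(s) + 9*s*cos(s) - 9*sin(s) - 6*cos(s) + C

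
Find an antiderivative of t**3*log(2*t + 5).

t**4*log(2*t + 5)/4 - t**4/16 + 5*t**3/24 - 25*t**2/32 + 125*t/32 - 625*log(2*t + 5)/64 + C

Use integration by parts with u = log(2*t + 5), dv = t**3 dt.
Then du = 2/(2*t + 5) dt and v = t**4/4.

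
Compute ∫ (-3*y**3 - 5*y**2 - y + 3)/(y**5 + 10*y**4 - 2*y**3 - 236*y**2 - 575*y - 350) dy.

Factor the denominator: (y - 5)*(y + 1)*(y + 2)*(y + 5)*(y + 7).
Partial-fraction decomposition: 397/(360*(y + 7)) - 43/(40*(y + 5)) + 3/(35*(y + 2)) - 1/(72*(y + 1)) - 251/(2520*(y - 5)).
Integrate each term: A/(y−a) contributes A·log|y−a|.

-251*log(y - 5)/2520 - log(y + 1)/72 + 3*log(y + 2)/35 - 43*log(y + 5)/40 + 397*log(y + 7)/360 + C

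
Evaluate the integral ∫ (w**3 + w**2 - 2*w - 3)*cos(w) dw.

w**3*sin(w) + w**2*sin(w) + 3*w**2*cos(w) - 8*w*sin(w) + 2*w*cos(w) - 5*sin(w) - 8*cos(w) + C

Use integration by parts with u = w**3 + w**2 - 2*w - 3, dv = cos(w) dw, so v = sin(w).
Apply parts 3 times (tabular method): alternate signs, differentiate u down to 0, integrate dv up.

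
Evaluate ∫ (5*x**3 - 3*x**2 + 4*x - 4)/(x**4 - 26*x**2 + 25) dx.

Factor the denominator: (x - 5)*(x - 1)*(x + 1)*(x + 5).
Partial-fraction decomposition: 181/(60*(x + 5)) - 1/(3*(x + 1)) - 1/(24*(x - 1)) + 283/(120*(x - 5)).
Integrate each term: A/(x−a) contributes A·log|x−a|.

283*log(x - 5)/120 - log(x - 1)/24 - log(x + 1)/3 + 181*log(x + 5)/60 + C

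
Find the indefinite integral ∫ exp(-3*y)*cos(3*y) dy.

Let I denote the integral. Integrate by parts with u = cos(3*y), dv = exp(-3*y) dy, so v = -exp(-3*y)/3: I = -exp(-3*y)*cos(3*y)/3 − ∫ exp(-3*y)*sin(3*y) dy.
Apply parts again with u = sin(3*y), dv = exp(-3*y) dy: ∫ exp(-3*y)*sin(3*y) dy = -exp(-3*y)*sin(3*y)/3 + I. Substituting back brings back I: I = exp(-3*y)*sin(3*y)/3 - exp(-3*y)*cos(3*y)/3 − I.
Solving for I: (1 + 1)·I equals the remaining terms, so I = (1/2)·(exp(-3*y)*sin(3*y)/3 - exp(-3*y)*cos(3*y)/3).

exp(-3*y)*sin(3*y)/6 - exp(-3*y)*cos(3*y)/6 + C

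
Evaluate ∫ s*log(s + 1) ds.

Use integration by parts with u = log(s + 1), dv = s ds.
Then du = 1/(s + 1) ds and v = s**2/2.

s**2*log(s + 1)/2 - s**2/4 + s/2 - log(s + 1)/2 + C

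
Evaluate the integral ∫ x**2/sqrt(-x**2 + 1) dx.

Substitute x = sin(θ), so dx = cos(θ) dθ and the radical becomes sqrt(-x**2 + 1) = cos(θ) by the Pythagorean identity.
Integrate the resulting trig expression in θ, then back-substitute θ = asin(x), sin(θ) = x, cos(θ) = sqrt(-x**2 + 1) (absorbing any constant into C).

-x*sqrt(-x**2 + 1)/2 + asin(x)/2 + C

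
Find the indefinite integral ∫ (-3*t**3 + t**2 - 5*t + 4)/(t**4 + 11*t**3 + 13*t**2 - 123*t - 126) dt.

-83*log(t - 3)/360 - 13*log(t + 1)/120 + 718*log(t + 6)/45 - 1117*log(t + 7)/60 + C

Factor the denominator: (t - 3)*(t + 1)*(t + 6)*(t + 7).
Partial-fraction decomposition: -1117/(60*(t + 7)) + 718/(45*(t + 6)) - 13/(120*(t + 1)) - 83/(360*(t - 3)).
Integrate each term: A/(t−a) contributes A·log|t−a|.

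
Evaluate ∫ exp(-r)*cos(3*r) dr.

3*exp(-r)*sin(3*r)/10 - exp(-r)*cos(3*r)/10 + C

Let I denote the integral. Integrate by parts with u = cos(3*r), dv = exp(-r) dr, so v = -exp(-r): I = -exp(-r)*cos(3*r) − 3·∫ exp(-r)*sin(3*r) dr.
Apply parts again with u = sin(3*r), dv = exp(-r) dr: ∫ exp(-r)*sin(3*r) dr = -exp(-r)*sin(3*r) + 3·I. Substituting back brings back I: I = 3*exp(-r)*sin(3*r) - exp(-r)*cos(3*r) − 9·I.
Solving for I: (1 + 9)·I equals the remaining terms, so I = (1/10)·(3*exp(-r)*sin(3*r) - exp(-r)*cos(3*r)).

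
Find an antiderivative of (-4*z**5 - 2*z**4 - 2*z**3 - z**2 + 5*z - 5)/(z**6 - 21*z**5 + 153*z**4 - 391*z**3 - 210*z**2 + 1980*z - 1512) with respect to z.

-24245*log(z - 7)/72 + 4744219*log(z - 6)/14400 + 1187*log(z - 3)/360 - log(z - 1)/100 - 31*log(z + 2)/2880 - 34139/(120*z - 720) + C

Factor the denominator: (z - 7)*(z - 6)**2*(z - 3)*(z - 1)*(z + 2).
Partial-fraction decomposition: -31/(2880*(z + 2)) - 1/(100*(z - 1)) + 1187/(360*(z - 3)) + 4744219/(14400*(z - 6)) + 34139/(120*(z - 6)**2) - 24245/(72*(z - 7)).
Integrate each term; A/(z−a) gives A·log|z−a|; A/(z−a)² gives −A/(z−a).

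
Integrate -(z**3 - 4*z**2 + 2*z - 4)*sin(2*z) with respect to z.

Use integration by parts with u = z**3 - 4*z**2 + 2*z - 4, dv = -sin(2*z) dz, so v = cos(2*z)/2.
Apply parts 3 times (tabular method): alternate signs, differentiate u down to 0, integrate dv up.

z**3*cos(2*z)/2 - 3*z**2*sin(2*z)/4 - 2*z**2*cos(2*z) + 2*z*sin(2*z) + z*cos(2*z)/4 - sin(2*z)/8 - cos(2*z) + C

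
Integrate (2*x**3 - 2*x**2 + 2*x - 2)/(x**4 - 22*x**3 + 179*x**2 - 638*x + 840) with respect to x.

100*log(x - 7) - 185*log(x - 6) + 104*log(x - 5) - 17*log(x - 4) + C

Factor the denominator: (x - 7)*(x - 6)*(x - 5)*(x - 4).
Partial-fraction decomposition: -17/(x - 4) + 104/(x - 5) - 185/(x - 6) + 100/(x - 7).
Integrate each term: A/(x−a) contributes A·log|x−a|.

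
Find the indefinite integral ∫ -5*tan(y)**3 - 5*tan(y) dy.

-5*tan(y)**2/2 + C

Let u = tan(y), so du = (tan(y)**2 + 1) dy.
Rewriting, the integral becomes -5·∫ u^1 du = -5·u^2/2.
Substituting back, u = tan(y).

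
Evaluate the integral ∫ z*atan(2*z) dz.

z**2*atan(2*z)/2 - z/4 + atan(2*z)/8 + C

Use integration by parts with u = arctan(2*z), dv = z dz.
Then du = 2/(4*z**2 + 1) dz.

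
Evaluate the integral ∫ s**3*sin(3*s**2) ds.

Let u = s², du = 2s ds; rewrite as (1/2)∫ u^1·sin(3u) du.
Now integrate by parts 1 time.

-s**2*cos(3*s**2)/6 + sin(3*s**2)/18 + C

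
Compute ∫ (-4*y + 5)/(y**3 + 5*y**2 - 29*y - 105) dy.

-5*log(y - 5)/32 - 17*log(y + 3)/32 + 11*log(y + 7)/16 + C

Factor the denominator: (y - 5)*(y + 3)*(y + 7).
Partial-fraction decomposition: 11/(16*(y + 7)) - 17/(32*(y + 3)) - 5/(32*(y - 5)).
Integrate each term: A/(y−a) contributes A·log|y−a|.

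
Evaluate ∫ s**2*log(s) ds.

Use integration by parts with u = log(s), dv = s**2 ds.
Then du = 1/s ds and v = s**3/3.

s**3*log(s)/3 - s**3/9 + C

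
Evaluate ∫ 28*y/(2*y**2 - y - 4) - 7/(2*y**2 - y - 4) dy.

Let u = 2*y**2 - y - 4, so du = (4*y - 1) dy.
Rewriting, the integral becomes 7·∫ 1/u du = 7·log(u).
Substituting back, u = 2*y**2 - y - 4.

7*log(2*y**2 - y - 4) + C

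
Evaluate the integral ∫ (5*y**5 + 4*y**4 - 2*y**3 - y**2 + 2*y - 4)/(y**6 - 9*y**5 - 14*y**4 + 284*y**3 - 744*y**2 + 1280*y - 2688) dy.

92914*log(y - 7)/6201 - 4741*log(y - 4)/450 + 8329*log(y + 6)/13000 - 4709*log(y**2 + 4)/106000 + 2837*atan(y/2)/53000 + 1501/(150*y - 600) + C

Factor the denominator: (y - 7)*(y - 4)**2*(y + 6)*(y**2 + 4).
Partial-fraction decomposition: -(4709*y - 5674)/(53000*(y**2 + 4)) + 8329/(13000*(y + 6)) - 4741/(450*(y - 4)) - 1501/(150*(y - 4)**2) + 92914/(6201*(y - 7)).
Integrate each term; A/(y−a) gives A·log|y−a|; the (By+D)/(y²+p²) term gives a log and an atan.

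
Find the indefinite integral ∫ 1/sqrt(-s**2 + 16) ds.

Substitute s = 4·sin(θ), so ds = 4·cos(θ) dθ and the radical becomes sqrt(-s**2 + 16) = 4·cos(θ) by the Pythagorean identity.
Integrate the resulting trig expression in θ, then back-substitute θ = asin(s/4), sin(θ) = s/4, cos(θ) = sqrt(-s**2 + 16)/4 (absorbing any constant into C).

asin(s/4) + C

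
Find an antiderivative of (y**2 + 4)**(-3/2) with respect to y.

Substitute y = 2·tan(θ), so dy = 2·sec(θ)^2 dθ and the radical becomes sqrt(y**2 + 4) = 2·sec(θ) by the Pythagorean identity.
Integrate the resulting trig expression in θ, then back-substitute tan(θ) = y/2, sec(θ) = sqrt(y**2 + 4)/2 (absorbing any constant into C).

y/(4*sqrt(y**2 + 4)) + C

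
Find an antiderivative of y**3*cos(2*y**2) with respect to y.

Let u = y², du = 2y dy; rewrite as (1/2)∫ u^1·cos(2u) du.
Now integrate by parts 1 time.

y**2*sin(2*y**2)/4 + cos(2*y**2)/8 + C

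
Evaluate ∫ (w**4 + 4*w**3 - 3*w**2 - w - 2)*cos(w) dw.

Use integration by parts with u = w**4 + 4*w**3 - 3*w**2 - w - 2, dv = cos(w) dw, so v = sin(w).
Apply parts 4 times (tabular method): alternate signs, differentiate u down to 0, integrate dv up.

w**4*sin(w) + 4*w**3*sin(w) + 4*w**3*cos(w) - 15*w**2*sin(w) + 12*w**2*cos(w) - 25*w*sin(w) - 30*w*cos(w) + 28*sin(w) - 25*cos(w) + C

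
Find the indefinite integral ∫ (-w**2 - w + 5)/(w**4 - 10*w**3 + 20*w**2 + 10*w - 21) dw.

-17*log(w - 7)/64 + 7*log(w - 3)/32 + log(w - 1)/8 - 5*log(w + 1)/64 + C

Factor the denominator: (w - 7)*(w - 3)*(w - 1)*(w + 1).
Partial-fraction decomposition: -5/(64*(w + 1)) + 1/(8*(w - 1)) + 7/(32*(w - 3)) - 17/(64*(w - 7)).
Integrate each term: A/(w−a) contributes A·log|w−a|.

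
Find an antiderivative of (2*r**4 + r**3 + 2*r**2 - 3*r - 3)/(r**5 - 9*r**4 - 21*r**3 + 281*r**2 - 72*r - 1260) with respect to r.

Factor the denominator: (r - 7)*(r - 6)*(r - 3)*(r + 2)*(r + 5).
Partial-fraction decomposition: 1187/(3168*(r + 5)) - 7/(216*(r + 2)) + 13/(32*(r - 3)) - 953/(88*(r - 6)) + 5219/(432*(r - 7)).
Integrate each term: A/(r−a) contributes A·log|r−a|.

5219*log(r - 7)/432 - 953*log(r - 6)/88 + 13*log(r - 3)/32 - 7*log(r + 2)/216 + 1187*log(r + 5)/3168 + C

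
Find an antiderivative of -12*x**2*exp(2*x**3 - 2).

-2*exp(2*x**3 - 2) + C

Let u = 2*x**3 - 2, so du = (6*x**2) dx.
Rewriting, the integral becomes -2·∫ e^u du = -2·e^u.
Substituting back, u = 2*x**3 - 2.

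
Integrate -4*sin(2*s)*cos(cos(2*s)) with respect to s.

Let u = cos(2*s), so du = (-2*sin(2*s)) ds.
Rewriting, the integral becomes 2·∫ cos(u) du = 2·sin(u).
Substituting back, u = cos(2*s).

2*sin(cos(2*s)) + C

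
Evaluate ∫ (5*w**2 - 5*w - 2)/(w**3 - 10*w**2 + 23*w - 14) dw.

104*log(w - 7)/15 - 8*log(w - 2)/5 - log(w - 1)/3 + C

Factor the denominator: (w - 7)*(w - 2)*(w - 1).
Partial-fraction decomposition: -1/(3*(w - 1)) - 8/(5*(w - 2)) + 104/(15*(w - 7)).
Integrate each term: A/(w−a) contributes A·log|w−a|.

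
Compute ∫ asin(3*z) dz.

z*asin(3*z) + sqrt(-9*z**2 + 1)/3 + C

Use integration by parts with u = arcsin(3*z), dv = dz.
Then du = 3/sqrt(-9*z**2 + 1) dz.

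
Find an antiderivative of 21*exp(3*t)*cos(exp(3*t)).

Let u = exp(3*t), so du = (3*exp(3*t)) dt.
Rewriting, the integral becomes 7·∫ cos(u) du = 7·sin(u).
Substituting back, u = exp(3*t).

7*sin(exp(3*t)) + C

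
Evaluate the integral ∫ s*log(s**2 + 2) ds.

Let u = s**2 + 2, so du = (2*s) ds.
The integral becomes (1/2)·∫ log(u) du; integrate by parts with u′=log(u), dv′=du.

s**2*log(s**2 + 2)/2 - s**2/2 + log(s**2 + 2) + C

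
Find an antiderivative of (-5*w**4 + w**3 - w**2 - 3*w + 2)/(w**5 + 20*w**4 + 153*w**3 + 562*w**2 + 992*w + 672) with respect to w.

-21*log(w + 2)/5 + 215*log(w + 3)/2 - 356*log(w + 4)/9 - 6187*log(w + 7)/90 + 673/(3*w + 12) + C

Factor the denominator: (w + 2)*(w + 3)*(w + 4)**2*(w + 7).
Partial-fraction decomposition: -6187/(90*(w + 7)) - 356/(9*(w + 4)) - 673/(3*(w + 4)**2) + 215/(2*(w + 3)) - 21/(5*(w + 2)).
Integrate each term; A/(w−a) gives A·log|w−a|; A/(w−a)² gives −A/(w−a).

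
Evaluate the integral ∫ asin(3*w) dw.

w*asin(3*w) + sqrt(-9*w**2 + 1)/3 + C

Use integration by parts with u = arcsin(3*w), dv = dw.
Then du = 3/sqrt(-9*w**2 + 1) dw.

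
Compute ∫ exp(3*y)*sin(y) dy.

3*exp(3*y)*sin(y)/10 - exp(3*y)*cos(y)/10 + C

Let I denote the integral. Integrate by parts with u = sin(y), dv = exp(3*y) dy, so v = exp(3*y)/3: I = exp(3*y)*sin(y)/3 − (1/3)·∫ exp(3*y)*cos(y) dy.
Apply parts again with u = cos(y), dv = exp(3*y) dy: ∫ exp(3*y)*cos(y) dy = exp(3*y)*cos(y)/3 + (1/3)·I. Substituting back brings back I: I = exp(3*y)*sin(y)/3 - exp(3*y)*cos(y)/9 − (1/9)·I.
Solving for I: (1 + 1/9)·I equals the remaining terms, so I = (9/10)·(exp(3*y)*sin(y)/3 - exp(3*y)*cos(y)/9).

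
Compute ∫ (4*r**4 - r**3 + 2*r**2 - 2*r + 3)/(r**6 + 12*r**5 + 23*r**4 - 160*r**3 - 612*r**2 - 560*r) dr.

Factor the denominator: r*(r - 4)*(r + 2)**2*(r + 5)*(r + 7).
Partial-fraction decomposition: -5031/(1925*(r + 7)) + 448/(135*(r + 5)) - 173/(225*(r + 2)) + 29/(60*(r + 2)**2) + 329/(4752*(r - 4)) - 3/(560*r).
Integrate each term; A/(r−a) gives A·log|r−a|; A/(r−a)² gives −A/(r−a).

-3*log(r)/560 + 329*log(r - 4)/4752 - 173*log(r + 2)/225 + 448*log(r + 5)/135 - 5031*log(r + 7)/1925 - 29/(60*r + 120) + C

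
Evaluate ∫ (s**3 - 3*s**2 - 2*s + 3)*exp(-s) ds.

Use integration by parts with u = s**3 - 3*s**2 - 2*s + 3, dv = exp(-s) ds, so v = -exp(-s).
Apply parts 3 times (tabular method): alternate signs, differentiate u down to 0, integrate dv up.

(-s**3 + 2*s - 1)*exp(-s) + C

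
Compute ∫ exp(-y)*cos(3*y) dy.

3*exp(-y)*sin(3*y)/10 - exp(-y)*cos(3*y)/10 + C

Let I denote the integral. Integrate by parts with u = cos(3*y), dv = exp(-y) dy, so v = -exp(-y): I = -exp(-y)*cos(3*y) − 3·∫ exp(-y)*sin(3*y) dy.
Apply parts again with u = sin(3*y), dv = exp(-y) dy: ∫ exp(-y)*sin(3*y) dy = -exp(-y)*sin(3*y) + 3·I. Substituting back brings back I: I = 3*exp(-y)*sin(3*y) - exp(-y)*cos(3*y) − 9·I.
Solving for I: (1 + 9)·I equals the remaining terms, so I = (1/10)·(3*exp(-y)*sin(3*y) - exp(-y)*cos(3*y)).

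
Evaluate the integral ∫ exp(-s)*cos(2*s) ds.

2*exp(-s)*sin(2*s)/5 - exp(-s)*cos(2*s)/5 + C

Let I denote the integral. Integrate by parts with u = cos(2*s), dv = exp(-s) ds, so v = -exp(-s): I = -exp(-s)*cos(2*s) − 2·∫ exp(-s)*sin(2*s) ds.
Apply parts again with u = sin(2*s), dv = exp(-s) ds: ∫ exp(-s)*sin(2*s) ds = -exp(-s)*sin(2*s) + 2·I. Substituting back brings back I: I = 2*exp(-s)*sin(2*s) - exp(-s)*cos(2*s) − 4·I.
Solving for I: (1 + 4)·I equals the remaining terms, so I = (1/5)·(2*exp(-s)*sin(2*s) - exp(-s)*cos(2*s)).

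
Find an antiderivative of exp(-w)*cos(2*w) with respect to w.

2*exp(-w)*sin(2*w)/5 - exp(-w)*cos(2*w)/5 + C

Let I denote the integral. Integrate by parts with u = cos(2*w), dv = exp(-w) dw, so v = -exp(-w): I = -exp(-w)*cos(2*w) − 2·∫ exp(-w)*sin(2*w) dw.
Apply parts again with u = sin(2*w), dv = exp(-w) dw: ∫ exp(-w)*sin(2*w) dw = -exp(-w)*sin(2*w) + 2·I. Substituting back brings back I: I = 2*exp(-w)*sin(2*w) - exp(-w)*cos(2*w) − 4·I.
Solving for I: (1 + 4)·I equals the remaining terms, so I = (1/5)·(2*exp(-w)*sin(2*w) - exp(-w)*cos(2*w)).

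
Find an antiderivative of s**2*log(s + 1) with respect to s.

s**3*log(s + 1)/3 - s**3/9 + s**2/6 - s/3 + log(s + 1)/3 + C

Use integration by parts with u = log(s + 1), dv = s**2 ds.
Then du = 1/(s + 1) ds and v = s**3/3.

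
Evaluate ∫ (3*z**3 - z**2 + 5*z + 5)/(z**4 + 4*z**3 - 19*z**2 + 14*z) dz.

5*log(z)/14 + 35*log(z - 2)/18 - 3*log(z - 1)/2 + 277*log(z + 7)/126 + C

Factor the denominator: z*(z - 2)*(z - 1)*(z + 7).
Partial-fraction decomposition: 277/(126*(z + 7)) - 3/(2*(z - 1)) + 35/(18*(z - 2)) + 5/(14*z).
Integrate each term: A/(z−a) contributes A·log|z−a|.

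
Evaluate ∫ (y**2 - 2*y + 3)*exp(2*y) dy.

Use integration by parts with u = y**2 - 2*y + 3, dv = exp(2*y) dy, so v = exp(2*y)/2.
Apply parts 2 times (tabular method): alternate signs, differentiate u down to 0, integrate dv up.

(2*y**2 - 6*y + 9)*exp(2*y)/4 + C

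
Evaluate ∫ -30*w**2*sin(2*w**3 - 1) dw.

Let u = 2*w**3 - 1, so du = (6*w**2) dw.
Rewriting, the integral becomes -5·∫ sin(u) du = -5·-cos(u).
Substituting back, u = 2*w**3 - 1.

5*cos(2*w**3 - 1) + C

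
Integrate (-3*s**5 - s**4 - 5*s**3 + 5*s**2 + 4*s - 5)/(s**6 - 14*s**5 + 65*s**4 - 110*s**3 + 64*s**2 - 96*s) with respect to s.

5*log(s)/96 - 25505*log(s - 6)/888 + 238501*log(s - 4)/9248 - 640*log(s**2 + 1)/10693 + 201*atan(s)/10693 - 3557/(136*s - 544) + C

Factor the denominator: s*(s - 6)*(s - 4)**2*(s**2 + 1).
Partial-fraction decomposition: -(1280*s - 201)/(10693*(s**2 + 1)) + 238501/(9248*(s - 4)) + 3557/(136*(s - 4)**2) - 25505/(888*(s - 6)) + 5/(96*s).
Integrate each term; A/(s−a) gives A·log|s−a|; the (Bs+D)/(s²+p²) term gives a log and an atan.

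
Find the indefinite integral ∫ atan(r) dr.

Use integration by parts with u = arctan(r), dv = dr.
Then du = 1/(r**2 + 1) dr.

r*atan(r) - log(r**2 + 1)/2 + C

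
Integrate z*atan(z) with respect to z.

z**2*atan(z)/2 - z/2 + atan(z)/2 + C

Use integration by parts with u = arctan(z), dv = z dz.
Then du = 1/(z**2 + 1) dz.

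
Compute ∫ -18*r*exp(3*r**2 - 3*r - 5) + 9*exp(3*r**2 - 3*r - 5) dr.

Let u = 3*r**2 - 3*r - 5, so du = (6*r - 3) dr.
Rewriting, the integral becomes -3·∫ e^u du = -3·e^u.
Substituting back, u = 3*r**2 - 3*r - 5.

-3*exp(3*r**2 - 3*r - 5) + C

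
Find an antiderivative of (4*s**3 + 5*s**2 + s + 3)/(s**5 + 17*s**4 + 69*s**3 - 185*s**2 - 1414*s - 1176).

Factor the denominator: (s - 4)*(s + 1)*(s + 6)*(s + 7)**2.
Partial-fraction decomposition: 19873/(1452*(s + 7)) + 377/(22*(s + 7)**2) - 687/(50*(s + 6)) - 1/(300*(s + 1)) + 343/(6050*(s - 4)).
Integrate each term; A/(s−a) gives A·log|s−a|; A/(s−a)² gives −A/(s−a).

343*log(s - 4)/6050 - log(s + 1)/300 - 687*log(s + 6)/50 + 19873*log(s + 7)/1452 - 377/(22*s + 154) + C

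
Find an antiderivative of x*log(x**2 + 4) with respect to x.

Let u = x**2 + 4, so du = (2*x) dx.
The integral becomes (1/2)·∫ log(u) du; integrate by parts with u′=log(u), dv′=du.

x**2*log(x**2 + 4)/2 - x**2/2 + 2*log(x**2 + 4) + C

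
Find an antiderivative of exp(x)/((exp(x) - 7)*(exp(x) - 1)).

Let u = e^x, du = e^x dx.
The integral becomes ∫ du/((u-7)(u-1)); decompose into partial fractions.

log(exp(x) - 7)/6 - log(exp(x) - 1)/6 + C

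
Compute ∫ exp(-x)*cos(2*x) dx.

Let I denote the integral. Integrate by parts with u = cos(2*x), dv = exp(-x) dx, so v = -exp(-x): I = -exp(-x)*cos(2*x) − 2·∫ exp(-x)*sin(2*x) dx.
Apply parts again with u = sin(2*x), dv = exp(-x) dx: ∫ exp(-x)*sin(2*x) dx = -exp(-x)*sin(2*x) + 2·I. Substituting back brings back I: I = 2*exp(-x)*sin(2*x) - exp(-x)*cos(2*x) − 4·I.
Solving for I: (1 + 4)·I equals the remaining terms, so I = (1/5)·(2*exp(-x)*sin(2*x) - exp(-x)*cos(2*x)).

2*exp(-x)*sin(2*x)/5 - exp(-x)*cos(2*x)/5 + C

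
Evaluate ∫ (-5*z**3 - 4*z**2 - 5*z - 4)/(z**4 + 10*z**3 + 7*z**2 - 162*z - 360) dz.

Factor the denominator: (z - 4)*(z + 3)*(z + 5)*(z + 6).
Partial-fraction decomposition: -481/(15*(z + 6)) + 91/(3*(z + 5)) - 55/(21*(z + 3)) - 68/(105*(z - 4)).
Integrate each term: A/(z−a) contributes A·log|z−a|.

-68*log(z - 4)/105 - 55*log(z + 3)/21 + 91*log(z + 5)/3 - 481*log(z + 6)/15 + C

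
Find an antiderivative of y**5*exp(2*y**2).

(2*y**4 - 2*y**2 + 1)*exp(2*y**2)/8 + C

Let u = y², du = 2y dy; rewrite as (1/2)∫ u^2·exp(2u) du.
Now integrate by parts 2 times.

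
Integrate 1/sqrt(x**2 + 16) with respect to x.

log(x + sqrt(x**2 + 16)) + C

Substitute x = 4·tan(θ), so dx = 4·sec(θ)^2 dθ and the radical becomes sqrt(x**2 + 16) = 4·sec(θ) by the Pythagorean identity.
Integrate the resulting trig expression in θ, then back-substitute tan(θ) = x/4, sec(θ) = sqrt(x**2 + 16)/4 (absorbing any constant into C).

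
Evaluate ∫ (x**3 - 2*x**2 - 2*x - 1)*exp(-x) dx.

Use integration by parts with u = x**3 - 2*x**2 - 2*x - 1, dv = exp(-x) dx, so v = -exp(-x).
Apply parts 3 times (tabular method): alternate signs, differentiate u down to 0, integrate dv up.

(-x**3 - x**2 + 1)*exp(-x) + C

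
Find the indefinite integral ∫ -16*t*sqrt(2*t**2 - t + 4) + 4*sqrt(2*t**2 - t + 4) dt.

Let u = 2*t**2 - t + 4, so du = (4*t - 1) dt.
Rewriting, the integral becomes -4·∫ √u du = -4·(2/3)u^(3/2).
Substituting back, u = 2*t**2 - t + 4.

-8*(2*t**2 - t + 4)**(3/2)/3 + C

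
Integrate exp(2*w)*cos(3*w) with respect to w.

3*exp(2*w)*sin(3*w)/13 + 2*exp(2*w)*cos(3*w)/13 + C

Let I denote the integral. Integrate by parts with u = cos(3*w), dv = exp(2*w) dw, so v = exp(2*w)/2: I = exp(2*w)*cos(3*w)/2 + (3/2)·∫ exp(2*w)*sin(3*w) dw.
Apply parts again with u = sin(3*w), dv = exp(2*w) dw: ∫ exp(2*w)*sin(3*w) dw = exp(2*w)*sin(3*w)/2 − (3/2)·I. Substituting back brings back I: I = 3*exp(2*w)*sin(3*w)/4 + exp(2*w)*cos(3*w)/2 − (9/4)·I.
Solving for I: (1 + 9/4)·I equals the remaining terms, so I = (4/13)·(3*exp(2*w)*sin(3*w)/4 + exp(2*w)*cos(3*w)/2).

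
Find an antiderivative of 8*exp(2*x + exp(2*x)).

Let u = exp(2*x), so du = (2*exp(2*x)) dx.
Rewriting, the integral becomes 4·∫ e^u du = 4·e^u.
Substituting back, u = exp(2*x).

4*exp(exp(2*x)) + C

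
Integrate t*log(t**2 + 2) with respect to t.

Let u = t**2 + 2, so du = (2*t) dt.
The integral becomes (1/2)·∫ log(u) du; integrate by parts with u′=log(u), dv′=du.

t**2*log(t**2 + 2)/2 - t**2/2 + log(t**2 + 2) + C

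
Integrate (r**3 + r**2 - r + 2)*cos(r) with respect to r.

Use integration by parts with u = r**3 + r**2 - r + 2, dv = cos(r) dr, so v = sin(r).
Apply parts 3 times (tabular method): alternate signs, differentiate u down to 0, integrate dv up.

r**3*sin(r) + r**2*sin(r) + 3*r**2*cos(r) - 7*r*sin(r) + 2*r*cos(r) - 7*cos(r) + C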